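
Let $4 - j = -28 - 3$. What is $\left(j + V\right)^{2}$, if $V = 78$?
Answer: $12769$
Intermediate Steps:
$j = 35$ ($j = 4 - \left(-28 - 3\right) = 4 - -31 = 4 + 31 = 35$)
$\left(j + V\right)^{2} = \left(35 + 78\right)^{2} = 113^{2} = 12769$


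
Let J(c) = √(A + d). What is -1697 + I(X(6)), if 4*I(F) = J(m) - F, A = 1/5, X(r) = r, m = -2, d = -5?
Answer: -3397/2 + I*√30/10 ≈ -1698.5 + 0.54772*I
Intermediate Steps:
A = ⅕ ≈ 0.20000
J(c) = 2*I*√30/5 (J(c) = √(⅕ - 5) = √(-24/5) = 2*I*√30/5)
I(F) = -F/4 + I*√30/10 (I(F) = (2*I*√30/5 - F)/4 = (-F + 2*I*√30/5)/4 = -F/4 + I*√30/10)
-1697 + I(X(6)) = -1697 + (-¼*6 + I*√30/10) = -1697 + (-3/2 + I*√30/10) = -3397/2 + I*√30/10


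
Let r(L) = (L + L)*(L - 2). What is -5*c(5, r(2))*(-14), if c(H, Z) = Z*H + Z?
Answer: 0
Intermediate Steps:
r(L) = 2*L*(-2 + L) (r(L) = (2*L)*(-2 + L) = 2*L*(-2 + L))
c(H, Z) = Z + H*Z (c(H, Z) = H*Z + Z = Z + H*Z)
-5*c(5, r(2))*(-14) = -5*2*2*(-2 + 2)*(1 + 5)*(-14) = -5*2*2*0*6*(-14) = -0*6*(-14) = -5*0*(-14) = 0*(-14) = 0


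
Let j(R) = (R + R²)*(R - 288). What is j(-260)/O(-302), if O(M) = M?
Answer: 18451160/151 ≈ 1.2219e+5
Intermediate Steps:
j(R) = (-288 + R)*(R + R²) (j(R) = (R + R²)*(-288 + R) = (-288 + R)*(R + R²))
j(-260)/O(-302) = -260*(-288 + (-260)² - 287*(-260))/(-302) = -260*(-288 + 67600 + 74620)*(-1/302) = -260*141932*(-1/302) = -36902320*(-1/302) = 18451160/151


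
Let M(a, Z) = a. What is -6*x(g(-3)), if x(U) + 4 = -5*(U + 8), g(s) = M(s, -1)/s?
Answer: 294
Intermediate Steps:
g(s) = 1 (g(s) = s/s = 1)
x(U) = -44 - 5*U (x(U) = -4 - 5*(U + 8) = -4 - 5*(8 + U) = -4 + (-40 - 5*U) = -44 - 5*U)
-6*x(g(-3)) = -6*(-44 - 5*1) = -6*(-44 - 5) = -6*(-49) = 294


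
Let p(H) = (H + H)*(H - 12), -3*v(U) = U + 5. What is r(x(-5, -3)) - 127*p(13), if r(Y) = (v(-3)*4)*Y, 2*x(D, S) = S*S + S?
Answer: -3310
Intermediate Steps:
v(U) = -5/3 - U/3 (v(U) = -(U + 5)/3 = -(5 + U)/3 = -5/3 - U/3)
p(H) = 2*H*(-12 + H) (p(H) = (2*H)*(-12 + H) = 2*H*(-12 + H))
x(D, S) = S/2 + S²/2 (x(D, S) = (S*S + S)/2 = (S² + S)/2 = (S + S²)/2 = S/2 + S²/2)
r(Y) = -8*Y/3 (r(Y) = ((-5/3 - ⅓*(-3))*4)*Y = ((-5/3 + 1)*4)*Y = (-⅔*4)*Y = -8*Y/3)
r(x(-5, -3)) - 127*p(13) = -4*(-3)*(1 - 3)/3 - 254*13*(-12 + 13) = -4*(-3)*(-2)/3 - 254*13 = -8/3*3 - 127*26 = -8 - 3302 = -3310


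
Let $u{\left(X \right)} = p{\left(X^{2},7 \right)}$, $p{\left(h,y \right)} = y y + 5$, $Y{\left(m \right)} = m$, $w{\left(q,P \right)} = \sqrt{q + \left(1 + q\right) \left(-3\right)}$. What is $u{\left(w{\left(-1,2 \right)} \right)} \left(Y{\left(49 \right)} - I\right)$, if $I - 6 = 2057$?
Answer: $-108756$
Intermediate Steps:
$w{\left(q,P \right)} = \sqrt{-3 - 2 q}$ ($w{\left(q,P \right)} = \sqrt{q - \left(3 + 3 q\right)} = \sqrt{-3 - 2 q}$)
$I = 2063$ ($I = 6 + 2057 = 2063$)
$p{\left(h,y \right)} = 5 + y^{2}$ ($p{\left(h,y \right)} = y^{2} + 5 = 5 + y^{2}$)
$u{\left(X \right)} = 54$ ($u{\left(X \right)} = 5 + 7^{2} = 5 + 49 = 54$)
$u{\left(w{\left(-1,2 \right)} \right)} \left(Y{\left(49 \right)} - I\right) = 54 \left(49 - 2063\right) = 54 \left(-2014\right) = -108756$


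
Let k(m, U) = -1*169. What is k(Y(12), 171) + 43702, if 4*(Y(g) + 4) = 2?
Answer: 43533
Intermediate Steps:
Y(g) = -7/2 (Y(g) = -4 + (¼)*2 = -4 + ½ = -7/2)
k(m, U) = -169
k(Y(12), 171) + 43702 = -169 + 43702 = 43533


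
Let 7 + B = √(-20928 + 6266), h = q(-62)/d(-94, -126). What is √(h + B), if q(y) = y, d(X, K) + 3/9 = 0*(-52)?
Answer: √(179 + I*√14662) ≈ 14.055 + 4.3075*I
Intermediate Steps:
d(X, K) = -⅓ (d(X, K) = -⅓ + 0*(-52) = -⅓ + 0 = -⅓)
h = 186 (h = -62/(-⅓) = -62*(-3) = 186)
B = -7 + I*√14662 (B = -7 + √(-20928 + 6266) = -7 + √(-14662) = -7 + I*√14662 ≈ -7.0 + 121.09*I)
√(h + B) = √(186 + (-7 + I*√14662)) = √(179 + I*√14662)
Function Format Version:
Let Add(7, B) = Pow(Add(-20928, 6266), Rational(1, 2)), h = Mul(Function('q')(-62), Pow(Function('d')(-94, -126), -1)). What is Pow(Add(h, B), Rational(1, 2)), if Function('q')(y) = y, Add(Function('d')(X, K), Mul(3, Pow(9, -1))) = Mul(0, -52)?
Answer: Pow(Add(179, Mul(I, Pow(14662, Rational(1, 2)))), Rational(1, 2)) ≈ Add(14.055, Mul(4.3075, I))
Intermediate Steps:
Function('d')(X, K) = Rational(-1, 3) (Function('d')(X, K) = Add(Rational(-1, 3), Mul(0, -52)) = Add(Rational(-1, 3), 0) = Rational(-1, 3))
h = 186 (h = Mul(-62, Pow(Rational(-1, 3), -1)) = Mul(-62, -3) = 186)
B = Add(-7, Mul(I, Pow(14662, Rational(1, 2)))) (B = Add(-7, Pow(Add(-20928, 6266), Rational(1, 2))) = Add(-7, Pow(-14662, Rational(1, 2))) = Add(-7, Mul(I, Pow(14662, Rational(1, 2)))) ≈ Add(-7.0000, Mul(121.09, I)))
Pow(Add(h, B), Rational(1, 2)) = Pow(Add(186, Add(-7, Mul(I, Pow(14662, Rational(1, 2))))), Rational(1, 2)) = Pow(Add(179, Mul(I, Pow(14662, Rational(1, 2)))), Rational(1, 2))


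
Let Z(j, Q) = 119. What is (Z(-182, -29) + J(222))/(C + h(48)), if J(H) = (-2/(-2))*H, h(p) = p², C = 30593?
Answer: 341/32897 ≈ 0.010366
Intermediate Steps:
J(H) = H (J(H) = (-2*(-½))*H = 1*H = H)
(Z(-182, -29) + J(222))/(C + h(48)) = (119 + 222)/(30593 + 48²) = 341/(30593 + 2304) = 341/32897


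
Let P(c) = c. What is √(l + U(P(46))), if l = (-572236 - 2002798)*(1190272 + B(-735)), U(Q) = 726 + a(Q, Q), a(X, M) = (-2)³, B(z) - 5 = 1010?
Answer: 18*I*√9467915210 ≈ 1.7515e+6*I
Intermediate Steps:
B(z) = 1015 (B(z) = 5 + 1010 = 1015)
a(X, M) = -8
U(Q) = 718 (U(Q) = 726 - 8 = 718)
l = -3067604528758 (l = (-572236 - 2002798)*(1190272 + 1015) = -2575034*1191287 = -3067604528758)
√(l + U(P(46))) = √(-3067604528758 + 718) = √(-3067604528040) = 18*I*√9467915210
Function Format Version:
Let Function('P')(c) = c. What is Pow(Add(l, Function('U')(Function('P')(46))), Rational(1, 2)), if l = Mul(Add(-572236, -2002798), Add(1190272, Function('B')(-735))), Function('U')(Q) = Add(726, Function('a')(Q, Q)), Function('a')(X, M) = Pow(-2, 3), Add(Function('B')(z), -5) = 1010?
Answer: Mul(18, I, Pow(9467915210, Rational(1, 2))) ≈ Mul(1.7515e+6, I)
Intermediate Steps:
Function('B')(z) = 1015 (Function('B')(z) = Add(5, 1010) = 1015)
Function('a')(X, M) = -8
Function('U')(Q) = 718 (Function('U')(Q) = Add(726, -8) = 718)
l = -3067604528758 (l = Mul(Add(-572236, -2002798), Add(1190272, 1015)) = Mul(-2575034, 1191287) = -3067604528758)
Pow(Add(l, Function('U')(Function('P')(46))), Rational(1, 2)) = Pow(Add(-3067604528758, 718), Rational(1, 2)) = Pow(-3067604528040, Rational(1, 2)) = Mul(18, I, Pow(9467915210, Rational(1, 2)))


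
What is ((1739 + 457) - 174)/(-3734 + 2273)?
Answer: -674/487 ≈ -1.3840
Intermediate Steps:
((1739 + 457) - 174)/(-3734 + 2273) = (2196 - 174)/(-1461) = 2022*(-1/1461) = -674/487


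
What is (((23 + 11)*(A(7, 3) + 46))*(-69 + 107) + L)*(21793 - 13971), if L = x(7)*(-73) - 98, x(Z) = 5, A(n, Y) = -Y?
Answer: 430937446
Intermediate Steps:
L = -463 (L = 5*(-73) - 98 = -365 - 98 = -463)
(((23 + 11)*(A(7, 3) + 46))*(-69 + 107) + L)*(21793 - 13971) = (((23 + 11)*(-1*3 + 46))*(-69 + 107) - 463)*(21793 - 13971) = ((34*(-3 + 46))*38 - 463)*7822 = ((34*43)*38 - 463)*7822 = (1462*38 - 463)*7822 = (55556 - 463)*7822 = 55093*7822 = 430937446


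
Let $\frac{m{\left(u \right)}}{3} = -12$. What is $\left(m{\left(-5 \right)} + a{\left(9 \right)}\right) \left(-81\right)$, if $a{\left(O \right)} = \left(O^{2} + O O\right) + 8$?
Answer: $-10854$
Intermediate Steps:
$m{\left(u \right)} = -36$ ($m{\left(u \right)} = 3 \left(-12\right) = -36$)
$a{\left(O \right)} = 8 + 2 O^{2}$ ($a{\left(O \right)} = \left(O^{2} + O^{2}\right) + 8 = 2 O^{2} + 8 = 8 + 2 O^{2}$)
$\left(m{\left(-5 \right)} + a{\left(9 \right)}\right) \left(-81\right) = \left(-36 + \left(8 + 2 \cdot 9^{2}\right)\right) \left(-81\right) = \left(-36 + \left(8 + 2 \cdot 81\right)\right) \left(-81\right) = \left(-36 + \left(8 + 162\right)\right) \left(-81\right) = \left(-36 + 170\right) \left(-81\right) = 134 \left(-81\right) = -10854$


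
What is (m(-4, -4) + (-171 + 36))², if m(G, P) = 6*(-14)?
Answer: 47961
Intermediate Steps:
m(G, P) = -84
(m(-4, -4) + (-171 + 36))² = (-84 + (-171 + 36))² = (-84 - 135)² = (-219)² = 47961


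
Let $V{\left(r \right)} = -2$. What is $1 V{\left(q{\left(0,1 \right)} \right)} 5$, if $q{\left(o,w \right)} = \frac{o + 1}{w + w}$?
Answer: $-10$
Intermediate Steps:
$q{\left(o,w \right)} = \frac{1 + o}{2 w}$
$1 V{\left(q{\left(0,1 \right)} \right)} 5 = 1 \left(-2\right) 5 = \left(-2\right) 5 = -10$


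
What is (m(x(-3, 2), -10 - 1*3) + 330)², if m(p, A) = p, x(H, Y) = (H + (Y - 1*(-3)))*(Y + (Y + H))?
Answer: 110224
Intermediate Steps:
x(H, Y) = (H + 2*Y)*(3 + H + Y) (x(H, Y) = (H + (Y + 3))*(Y + (H + Y)) = (H + (3 + Y))*(H + 2*Y) = (3 + H + Y)*(H + 2*Y) = (H + 2*Y)*(3 + H + Y))
(m(x(-3, 2), -10 - 1*3) + 330)² = (((-3)² + 2*2² + 3*(-3) + 6*2 + 3*(-3)*2) + 330)² = ((9 + 2*4 - 9 + 12 - 18) + 330)² = ((9 + 8 - 9 + 12 - 18) + 330)² = (2 + 330)² = 332² = 110224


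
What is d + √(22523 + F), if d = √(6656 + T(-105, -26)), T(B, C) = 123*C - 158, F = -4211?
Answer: 2*√4578 + 10*√33 ≈ 192.77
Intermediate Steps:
T(B, C) = -158 + 123*C
d = 10*√33 (d = √(6656 + (-158 + 123*(-26))) = √(6656 + (-158 - 3198)) = √(6656 - 3356) = √3300 = 10*√33 ≈ 57.446)
d + √(22523 + F) = 10*√33 + √(22523 - 4211) = 10*√33 + √18312 = 10*√33 + 2*√4578 = 2*√4578 + 10*√33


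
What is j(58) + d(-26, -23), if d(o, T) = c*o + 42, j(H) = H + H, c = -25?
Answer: 808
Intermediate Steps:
j(H) = 2*H
d(o, T) = 42 - 25*o (d(o, T) = -25*o + 42 = 42 - 25*o)
j(58) + d(-26, -23) = 2*58 + (42 - 25*(-26)) = 116 + (42 + 650) = 116 + 692 = 808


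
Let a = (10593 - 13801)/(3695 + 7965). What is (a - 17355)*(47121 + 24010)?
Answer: -3598561889137/2915 ≈ -1.2345e+9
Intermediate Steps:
a = -802/2915 (a = -3208/11660 = -3208*1/11660 = -802/2915 ≈ -0.27513)
(a - 17355)*(47121 + 24010) = (-802/2915 - 17355)*(47121 + 24010) = -50590627/2915*71131 = -3598561889137/2915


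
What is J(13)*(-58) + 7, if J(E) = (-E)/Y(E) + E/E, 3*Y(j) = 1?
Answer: 2211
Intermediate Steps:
Y(j) = 1/3 (Y(j) = (1/3)*1 = 1/3)
J(E) = 1 - 3*E (J(E) = (-E)/(1/3) + E/E = -E*3 + 1 = -3*E + 1 = 1 - 3*E)
J(13)*(-58) + 7 = (1 - 3*13)*(-58) + 7 = (1 - 39)*(-58) + 7 = -38*(-58) + 7 = 2204 + 7 = 2211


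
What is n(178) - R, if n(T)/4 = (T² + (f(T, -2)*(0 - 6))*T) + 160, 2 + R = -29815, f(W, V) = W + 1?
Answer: -607495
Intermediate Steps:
f(W, V) = 1 + W
R = -29817 (R = -2 - 29815 = -29817)
n(T) = 640 + 4*T² + 4*T*(-6 - 6*T) (n(T) = 4*((T² + ((1 + T)*(0 - 6))*T) + 160) = 4*((T² + ((1 + T)*(-6))*T) + 160) = 4*((T² + (-6 - 6*T)*T) + 160) = 4*((T² + T*(-6 - 6*T)) + 160) = 4*(160 + T² + T*(-6 - 6*T)) = 640 + 4*T² + 4*T*(-6 - 6*T))
n(178) - R = (640 - 24*178 - 20*178²) - 1*(-29817) = (640 - 4272 - 20*31684) + 29817 = (640 - 4272 - 633680) + 29817 = -637312 + 29817 = -607495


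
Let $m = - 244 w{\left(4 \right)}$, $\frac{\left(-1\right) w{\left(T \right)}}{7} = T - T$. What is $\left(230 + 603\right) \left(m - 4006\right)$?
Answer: $-3336998$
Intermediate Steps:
$w{\left(T \right)} = 0$ ($w{\left(T \right)} = - 7 \left(T - T\right) = \left(-7\right) 0 = 0$)
$m = 0$ ($m = \left(-244\right) 0 = 0$)
$\left(230 + 603\right) \left(m - 4006\right) = \left(230 + 603\right) \left(0 - 4006\right) = 833 \left(-4006\right) = -3336998$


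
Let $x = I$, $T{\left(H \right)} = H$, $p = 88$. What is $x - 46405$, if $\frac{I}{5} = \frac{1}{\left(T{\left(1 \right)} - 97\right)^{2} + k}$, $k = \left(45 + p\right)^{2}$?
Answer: $- \frac{249705304}{5381} \approx -46405.0$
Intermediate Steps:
$k = 17689$ ($k = \left(45 + 88\right)^{2} = 133^{2} = 17689$)
$I = \frac{1}{5381}$ ($I = \frac{5}{\left(1 - 97\right)^{2} + 17689} = \frac{5}{\left(-96\right)^{2} + 17689} = \frac{5}{9216 + 17689} = \frac{5}{26905} = 5 \cdot \frac{1}{26905} = \frac{1}{5381} \approx 0.00018584$)
$x = \frac{1}{5381} \approx 0.00018584$
$x - 46405 = \frac{1}{5381} - 46405 = - \frac{249705304}{5381}$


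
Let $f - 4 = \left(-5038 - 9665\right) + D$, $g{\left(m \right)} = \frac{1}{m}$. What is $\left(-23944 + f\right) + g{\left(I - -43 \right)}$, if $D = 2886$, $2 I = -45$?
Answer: $- \frac{1466035}{41} \approx -35757.0$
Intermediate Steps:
$I = - \frac{45}{2}$ ($I = \frac{1}{2} \left(-45\right) = - \frac{45}{2} \approx -22.5$)
$f = -11813$ ($f = 4 + \left(\left(-5038 - 9665\right) + 2886\right) = 4 + \left(-14703 + 2886\right) = 4 - 11817 = -11813$)
$\left(-23944 + f\right) + g{\left(I - -43 \right)} = \left(-23944 - 11813\right) + \frac{1}{- \frac{45}{2} - -43} = -35757 + \frac{1}{- \frac{45}{2} + 43} = -35757 + \frac{1}{\frac{41}{2}} = -35757 + \frac{2}{41} = - \frac{1466035}{41}$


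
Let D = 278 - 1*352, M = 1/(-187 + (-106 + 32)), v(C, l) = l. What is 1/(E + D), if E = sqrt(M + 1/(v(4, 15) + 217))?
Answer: -154512/11433887 - 6*sqrt(58)/11433887 ≈ -0.013518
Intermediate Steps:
M = -1/261 (M = 1/(-187 - 74) = 1/(-261) = -1/261 ≈ -0.0038314)
D = -74 (D = 278 - 352 = -74)
E = sqrt(58)/348 (E = sqrt(-1/261 + 1/(15 + 217)) = sqrt(-1/261 + 1/232) = sqrt(1/2088) = sqrt(58)/348 ≈ 0.021884)
1/(E + D) = 1/(sqrt(58)/348 - 74) = 1/(-74 + sqrt(58)/348)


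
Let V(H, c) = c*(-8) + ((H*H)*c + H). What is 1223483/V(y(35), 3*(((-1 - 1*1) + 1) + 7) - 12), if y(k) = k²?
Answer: 1223483/9004927 ≈ 0.13587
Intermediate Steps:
V(H, c) = H - 8*c + c*H² (V(H, c) = -8*c + (H²*c + H) = -8*c + (c*H² + H) = -8*c + (H + c*H²) = H - 8*c + c*H²)
1223483/V(y(35), 3*(((-1 - 1*1) + 1) + 7) - 12) = 1223483/(35² - 8*(3*(((-1 - 1*1) + 1) + 7) - 12) + (3*(((-1 - 1*1) + 1) + 7) - 12)*(35²)²) = 1223483/(1225 - 8*(3*(((-1 - 1) + 1) + 7) - 12) + (3*(((-1 - 1) + 1) + 7) - 12)*1225²) = 1223483/(1225 - 8*(3*((-2 + 1) + 7) - 12) + (3*((-2 + 1) + 7) - 12)*1500625) = 1223483/(1225 - 8*(3*(-1 + 7) - 12) + (3*(-1 + 7) - 12)*1500625) = 1223483/(1225 - 8*(3*6 - 12) + (3*6 - 12)*1500625) = 1223483/(1225 - 8*(18 - 12) + (18 - 12)*1500625) = 1223483/(1225 - 8*6 + 6*1500625) = 1223483/(1225 - 48 + 9003750) = 1223483/9004927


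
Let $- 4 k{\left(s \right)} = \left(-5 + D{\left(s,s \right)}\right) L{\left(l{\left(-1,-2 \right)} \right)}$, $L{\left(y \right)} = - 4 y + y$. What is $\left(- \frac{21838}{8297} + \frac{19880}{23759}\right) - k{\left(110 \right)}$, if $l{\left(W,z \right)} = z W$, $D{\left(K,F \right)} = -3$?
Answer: $\frac{2011636394}{197128423} \approx 10.205$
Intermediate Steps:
$l{\left(W,z \right)} = W z$
$L{\left(y \right)} = - 3 y$
$k{\left(s \right)} = -12$ ($k{\left(s \right)} = - \frac{\left(-5 - 3\right) \left(- 3 \left(\left(-1\right) \left(-2\right)\right)\right)}{4} = - \frac{\left(-8\right) \left(\left(-3\right) 2\right)}{4} = - \frac{\left(-8\right) \left(-6\right)}{4} = \left(- \frac{1}{4}\right) 48 = -12$)
$\left(- \frac{21838}{8297} + \frac{19880}{23759}\right) - k{\left(110 \right)} = \left(- \frac{21838}{8297} + \frac{19880}{23759}\right) - -12 = \left(\left(-21838\right) \frac{1}{8297} + 19880 \cdot \frac{1}{23759}\right) + 12 = \left(- \frac{21838}{8297} + \frac{19880}{23759}\right) + 12 = - \frac{353904682}{197128423} + 12 = \frac{2011636394}{197128423}$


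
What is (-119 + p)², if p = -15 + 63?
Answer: 5041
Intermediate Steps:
p = 48
(-119 + p)² = (-119 + 48)² = (-71)² = 5041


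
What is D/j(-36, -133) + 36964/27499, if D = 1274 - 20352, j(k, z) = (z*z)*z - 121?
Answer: 43745986317/32349246121 ≈ 1.3523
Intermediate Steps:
j(k, z) = -121 + z³ (j(k, z) = z²*z - 121 = z³ - 121 = -121 + z³)
D = -19078
D/j(-36, -133) + 36964/27499 = -19078/(-121 + (-133)³) + 36964/27499 = -19078/(-121 - 2352637) + 36964*(1/27499) = -19078/(-2352758) + 36964/27499 = -19078*(-1/2352758) + 36964/27499 = 9539/1176379 + 36964/27499 = 43745986317/32349246121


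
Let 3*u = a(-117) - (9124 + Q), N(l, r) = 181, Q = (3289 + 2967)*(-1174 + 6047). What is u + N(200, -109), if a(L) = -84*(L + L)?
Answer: -30474413/3 ≈ -1.0158e+7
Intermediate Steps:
Q = 30485488 (Q = 6256*4873 = 30485488)
a(L) = -168*L
u = -30474956/3 (u = (-168*(-117) - (9124 + 30485488))/3 = (19656 - 1*30494612)/3 = (19656 - 30494612)/3 = (1/3)*(-30474956) = -30474956/3 ≈ -1.0158e+7)
u + N(200, -109) = -30474956/3 + 181 = -30474413/3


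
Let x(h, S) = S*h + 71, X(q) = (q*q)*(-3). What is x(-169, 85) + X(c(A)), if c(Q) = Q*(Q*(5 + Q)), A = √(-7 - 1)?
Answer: -17558 - 3840*I*√2 ≈ -17558.0 - 5430.6*I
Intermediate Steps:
A = 2*I*√2 (A = √(-8) = 2*I*√2 ≈ 2.8284*I)
c(Q) = Q²*(5 + Q)
X(q) = -3*q² (X(q) = q²*(-3) = -3*q²)
x(h, S) = 71 + S*h
x(-169, 85) + X(c(A)) = (71 + 85*(-169)) - 3*64*(5 + 2*I*√2)² = (71 - 14365) - 3*64*(5 + 2*I*√2)² = -14294 - 3*(-40 - 16*I*√2)²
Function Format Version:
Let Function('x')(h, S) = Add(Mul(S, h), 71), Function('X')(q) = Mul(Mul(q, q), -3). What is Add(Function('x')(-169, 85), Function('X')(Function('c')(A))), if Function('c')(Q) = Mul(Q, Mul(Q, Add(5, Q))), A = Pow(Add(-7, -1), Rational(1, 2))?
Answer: Add(-17558, Mul(-3840, I, Pow(2, Rational(1, 2)))) ≈ Add(-17558., Mul(-5430.6, I))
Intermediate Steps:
A = Mul(2, I, Pow(2, Rational(1, 2))) (A = Pow(-8, Rational(1, 2)) = Mul(2, I, Pow(2, Rational(1, 2))) ≈ Mul(2.8284, I))
Function('c')(Q) = Mul(Pow(Q, 2), Add(5, Q))
Function('X')(q) = Mul(-3, Pow(q, 2)) (Function('X')(q) = Mul(Pow(q, 2), -3) = Mul(-3, Pow(q, 2)))
Function('x')(h, S) = Add(71, Mul(S, h))
Add(Function('x')(-169, 85), Function('X')(Function('c')(A))) = Add(Add(71, Mul(85, -169)), Mul(-3, Pow(Mul(Pow(Mul(2, I, Pow(2, Rational(1, 2))), 2), Add(5, Mul(2, I, Pow(2, Rational(1, 2))))), 2))) = Add(Add(71, -14365), Mul(-3, Pow(Mul(-8, Add(5, Mul(2, I, Pow(2, Rational(1, 2))))), 2))) = Add(-14294, Mul(-3, Pow(Add(-40, Mul(-16, I, Pow(2, Rational(1, 2)))), 2)))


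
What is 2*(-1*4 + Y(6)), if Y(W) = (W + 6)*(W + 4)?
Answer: 232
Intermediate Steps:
Y(W) = (4 + W)*(6 + W) (Y(W) = (6 + W)*(4 + W) = (4 + W)*(6 + W))
2*(-1*4 + Y(6)) = 2*(-1*4 + (24 + 6² + 10*6)) = 2*(-4 + (24 + 36 + 60)) = 2*(-4 + 120) = 2*116 = 232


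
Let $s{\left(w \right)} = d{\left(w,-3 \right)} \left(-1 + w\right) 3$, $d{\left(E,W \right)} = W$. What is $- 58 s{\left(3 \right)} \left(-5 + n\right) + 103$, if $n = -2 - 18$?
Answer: $-25997$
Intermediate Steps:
$n = -20$ ($n = -2 - 18 = -20$)
$s{\left(w \right)} = 9 - 9 w$ ($s{\left(w \right)} = - 3 \left(-1 + w\right) 3 = \left(3 - 3 w\right) 3 = 9 - 9 w$)
$- 58 s{\left(3 \right)} \left(-5 + n\right) + 103 = - 58 \left(9 - 27\right) \left(-5 - 20\right) + 103 = - 58 \left(9 - 27\right) \left(-25\right) + 103 = - 58 \left(\left(-18\right) \left(-25\right)\right) + 103 = \left(-58\right) 450 + 103 = -26100 + 103 = -25997$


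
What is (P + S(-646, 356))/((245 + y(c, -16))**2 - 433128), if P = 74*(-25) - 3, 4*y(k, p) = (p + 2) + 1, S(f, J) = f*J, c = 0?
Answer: 3709264/5994959 ≈ 0.61873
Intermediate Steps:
S(f, J) = J*f
y(k, p) = 3/4 + p/4 (y(k, p) = ((p + 2) + 1)/4 = ((2 + p) + 1)/4 = (3 + p)/4 = 3/4 + p/4)
P = -1853 (P = -1850 - 3 = -1853)
(P + S(-646, 356))/((245 + y(c, -16))**2 - 433128) = (-1853 + 356*(-646))/((245 + (3/4 + (1/4)*(-16)))**2 - 433128) = (-1853 - 229976)/((245 + (3/4 - 4))**2 - 433128) = -231829/((245 - 13/4)**2 - 433128) = -231829/((967/4)**2 - 433128) = -231829/(935089/16 - 433128) = -231829/(-5994959/16) = -231829*(-16/5994959) = 3709264/5994959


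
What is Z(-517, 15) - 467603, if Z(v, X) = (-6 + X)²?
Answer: -467522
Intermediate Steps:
Z(-517, 15) - 467603 = (-6 + 15)² - 467603 = 9² - 467603 = 81 - 467603 = -467522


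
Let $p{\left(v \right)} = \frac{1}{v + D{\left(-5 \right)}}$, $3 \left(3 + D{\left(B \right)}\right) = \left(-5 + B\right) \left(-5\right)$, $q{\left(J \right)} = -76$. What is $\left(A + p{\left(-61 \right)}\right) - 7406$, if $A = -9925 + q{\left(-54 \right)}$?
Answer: $- \frac{2471797}{142} \approx -17407.0$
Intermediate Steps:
$A = -10001$ ($A = -9925 - 76 = -10001$)
$D{\left(B \right)} = \frac{16}{3} - \frac{5 B}{3}$ ($D{\left(B \right)} = -3 + \frac{\left(-5 + B\right) \left(-5\right)}{3} = -3 + \frac{25 - 5 B}{3} = -3 - \left(- \frac{25}{3} + \frac{5 B}{3}\right) = \frac{16}{3} - \frac{5 B}{3}$)
$p{\left(v \right)} = \frac{1}{\frac{41}{3} + v}$ ($p{\left(v \right)} = \frac{1}{v + \left(\frac{16}{3} - - \frac{25}{3}\right)} = \frac{1}{v + \left(\frac{16}{3} + \frac{25}{3}\right)} = \frac{1}{v + \frac{41}{3}} = \frac{1}{\frac{41}{3} + v}$)
$\left(A + p{\left(-61 \right)}\right) - 7406 = \left(-10001 + \frac{3}{41 + 3 \left(-61\right)}\right) - 7406 = \left(-10001 + \frac{3}{41 - 183}\right) - 7406 = \left(-10001 + \frac{3}{-142}\right) - 7406 = \left(-10001 + 3 \left(- \frac{1}{142}\right)\right) - 7406 = \left(-10001 - \frac{3}{142}\right) - 7406 = - \frac{1420145}{142} - 7406 = - \frac{2471797}{142}$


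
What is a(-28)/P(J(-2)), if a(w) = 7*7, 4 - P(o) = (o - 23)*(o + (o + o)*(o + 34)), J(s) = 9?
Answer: 49/10966 ≈ 0.0044684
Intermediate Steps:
P(o) = 4 - (-23 + o)*(o + 2*o*(34 + o)) (P(o) = 4 - (o - 23)*(o + (o + o)*(o + 34)) = 4 - (-23 + o)*(o + (2*o)*(34 + o)) = 4 - (-23 + o)*(o + 2*o*(34 + o)))
a(w) = 49
a(-28)/P(J(-2)) = 49/(4 - 23*9**2 - 2*9**3 + 1587*9) = 49/(4 - 23*81 - 2*729 + 14283) = 49/(4 - 1863 - 1458 + 14283) = 49/10966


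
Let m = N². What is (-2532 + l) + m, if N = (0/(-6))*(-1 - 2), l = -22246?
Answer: -24778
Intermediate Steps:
N = 0 (N = (0*(-⅙))*(-3) = 0*(-3) = 0)
m = 0 (m = 0² = 0)
(-2532 + l) + m = (-2532 - 22246) + 0 = -24778 + 0 = -24778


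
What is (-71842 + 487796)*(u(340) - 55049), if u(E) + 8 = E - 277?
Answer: -22874974276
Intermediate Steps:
u(E) = -285 + E (u(E) = -8 + (E - 277) = -8 + (-277 + E) = -285 + E)
(-71842 + 487796)*(u(340) - 55049) = (-71842 + 487796)*((-285 + 340) - 55049) = 415954*(55 - 55049) = 415954*(-54994) = -22874974276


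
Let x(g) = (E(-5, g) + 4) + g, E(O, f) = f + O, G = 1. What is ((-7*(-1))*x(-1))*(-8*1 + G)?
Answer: 147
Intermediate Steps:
E(O, f) = O + f
x(g) = -1 + 2*g (x(g) = ((-5 + g) + 4) + g = (-1 + g) + g = -1 + 2*g)
((-7*(-1))*x(-1))*(-8*1 + G) = ((-7*(-1))*(-1 + 2*(-1)))*(-8*1 + 1) = (7*(-1 - 2))*(-8 + 1) = (7*(-3))*(-7) = -21*(-7) = 147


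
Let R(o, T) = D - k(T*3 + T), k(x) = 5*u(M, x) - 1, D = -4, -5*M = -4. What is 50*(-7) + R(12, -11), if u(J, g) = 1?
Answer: -358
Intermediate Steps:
M = ⅘ (M = -⅕*(-4) = ⅘ ≈ 0.80000)
k(x) = 4 (k(x) = 5*1 - 1 = 5 - 1 = 4)
R(o, T) = -8 (R(o, T) = -4 - 1*4 = -4 - 4 = -8)
50*(-7) + R(12, -11) = 50*(-7) - 8 = -350 - 8 = -358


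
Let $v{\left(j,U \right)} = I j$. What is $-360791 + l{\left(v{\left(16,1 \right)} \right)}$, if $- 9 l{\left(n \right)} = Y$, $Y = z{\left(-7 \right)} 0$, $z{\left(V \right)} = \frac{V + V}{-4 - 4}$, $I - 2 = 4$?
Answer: $-360791$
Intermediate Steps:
$I = 6$ ($I = 2 + 4 = 6$)
$v{\left(j,U \right)} = 6 j$
$z{\left(V \right)} = - \frac{V}{4}$ ($z{\left(V \right)} = \frac{2 V}{-8} = 2 V \left(- \frac{1}{8}\right) = - \frac{V}{4}$)
$Y = 0$ ($Y = \left(- \frac{1}{4}\right) \left(-7\right) 0 = \frac{7}{4} \cdot 0 = 0$)
$l{\left(n \right)} = 0$ ($l{\left(n \right)} = \left(- \frac{1}{9}\right) 0 = 0$)
$-360791 + l{\left(v{\left(16,1 \right)} \right)} = -360791 + 0 = -360791$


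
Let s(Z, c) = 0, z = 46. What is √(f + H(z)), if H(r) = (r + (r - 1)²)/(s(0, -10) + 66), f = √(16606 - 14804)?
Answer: √(136686 + 4356*√1802)/66 ≈ 8.5924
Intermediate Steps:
f = √1802 ≈ 42.450
H(r) = r/66 + (-1 + r)²/66 (H(r) = (r + (r - 1)²)/(0 + 66) = (r + (-1 + r)²)/66 = (r + (-1 + r)²)*(1/66) = r/66 + (-1 + r)²/66)
√(f + H(z)) = √(√1802 + ((1/66)*46 + (-1 + 46)²/66)) = √(√1802 + (23/33 + (1/66)*45²)) = √(√1802 + (23/33 + (1/66)*2025)) = √(√1802 + (23/33 + 675/22)) = √(√1802 + 2071/66) = √(2071/66 + √1802)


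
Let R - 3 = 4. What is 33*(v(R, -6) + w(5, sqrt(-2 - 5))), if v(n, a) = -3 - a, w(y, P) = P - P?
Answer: 99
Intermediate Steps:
R = 7 (R = 3 + 4 = 7)
w(y, P) = 0
33*(v(R, -6) + w(5, sqrt(-2 - 5))) = 33*((-3 - 1*(-6)) + 0) = 33*((-3 + 6) + 0) = 33*(3 + 0) = 33*3 = 99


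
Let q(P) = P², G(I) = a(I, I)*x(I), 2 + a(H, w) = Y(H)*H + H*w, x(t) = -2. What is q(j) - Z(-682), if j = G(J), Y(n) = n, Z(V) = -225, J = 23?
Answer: 4460769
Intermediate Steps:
a(H, w) = -2 + H² + H*w (a(H, w) = -2 + (H*H + H*w) = -2 + (H² + H*w) = -2 + H² + H*w)
G(I) = 4 - 4*I² (G(I) = (-2 + I² + I*I)*(-2) = (-2 + I² + I²)*(-2) = (-2 + 2*I²)*(-2) = 4 - 4*I²)
j = -2112 (j = 4 - 4*23² = 4 - 4*529 = 4 - 2116 = -2112)
q(j) - Z(-682) = (-2112)² - 1*(-225) = 4460544 + 225 = 4460769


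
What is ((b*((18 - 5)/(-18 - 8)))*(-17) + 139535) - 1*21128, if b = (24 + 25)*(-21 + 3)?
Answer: 110910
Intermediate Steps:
b = -882 (b = 49*(-18) = -882)
((b*((18 - 5)/(-18 - 8)))*(-17) + 139535) - 1*21128 = (-882*(18 - 5)/(-18 - 8)*(-17) + 139535) - 1*21128 = (-11466/(-26)*(-17) + 139535) - 21128 = (-11466*(-1)/26*(-17) + 139535) - 21128 = (-882*(-1/2)*(-17) + 139535) - 21128 = (441*(-17) + 139535) - 21128 = (-7497 + 139535) - 21128 = 132038 - 21128 = 110910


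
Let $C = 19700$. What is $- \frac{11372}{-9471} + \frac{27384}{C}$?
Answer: $\frac{120845566}{46644675} \approx 2.5908$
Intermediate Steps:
$- \frac{11372}{-9471} + \frac{27384}{C} = - \frac{11372}{-9471} + \frac{27384}{19700} = \left(-11372\right) \left(- \frac{1}{9471}\right) + 27384 \cdot \frac{1}{19700} = \frac{11372}{9471} + \frac{6846}{4925} = \frac{120845566}{46644675}$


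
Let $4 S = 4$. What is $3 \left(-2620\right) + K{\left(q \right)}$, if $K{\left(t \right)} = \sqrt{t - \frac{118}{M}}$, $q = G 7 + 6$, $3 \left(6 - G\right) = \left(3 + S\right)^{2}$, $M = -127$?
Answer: $-7860 + \frac{47 \sqrt{762}}{381} \approx -7856.6$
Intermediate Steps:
$S = 1$ ($S = \frac{1}{4} \cdot 4 = 1$)
$G = \frac{2}{3}$ ($G = 6 - \frac{\left(3 + 1\right)^{2}}{3} = 6 - \frac{4^{2}}{3} = 6 - \frac{16}{3} = \frac{2}{3} \approx 0.66667$)
$q = \frac{32}{3}$ ($q = \frac{2}{3} \cdot 7 + 6 = \frac{14}{3} + 6 = \frac{32}{3} \approx 10.667$)
$K{\left(t \right)} = \sqrt{\frac{118}{127} + t}$ ($K{\left(t \right)} = \sqrt{t - \frac{118}{-127}} = \sqrt{t - - \frac{118}{127}} = \sqrt{t + \frac{118}{127}} = \sqrt{\frac{118}{127} + t}$)
$3 \left(-2620\right) + K{\left(q \right)} = 3 \left(-2620\right) + \frac{\sqrt{14986 + 16129 \cdot \frac{32}{3}}}{127} = -7860 + \frac{\sqrt{14986 + \frac{516128}{3}}}{127} = -7860 + \frac{\sqrt{\frac{561086}{3}}}{127} = -7860 + \frac{\frac{47}{3} \sqrt{762}}{127} = -7860 + \frac{47 \sqrt{762}}{381}$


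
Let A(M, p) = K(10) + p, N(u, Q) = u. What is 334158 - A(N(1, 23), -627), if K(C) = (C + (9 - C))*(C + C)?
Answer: 334605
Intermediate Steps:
K(C) = 18*C (K(C) = 9*(2*C) = 18*C)
A(M, p) = 180 + p (A(M, p) = 18*10 + p = 180 + p)
334158 - A(N(1, 23), -627) = 334158 - (180 - 627) = 334158 - 1*(-447) = 334158 + 447 = 334605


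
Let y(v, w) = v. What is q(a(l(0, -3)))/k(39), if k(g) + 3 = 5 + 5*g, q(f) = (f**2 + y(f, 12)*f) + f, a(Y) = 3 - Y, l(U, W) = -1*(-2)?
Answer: 3/197 ≈ 0.015228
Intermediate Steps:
l(U, W) = 2
q(f) = f + 2*f**2 (q(f) = (f**2 + f*f) + f = (f**2 + f**2) + f = 2*f**2 + f = f + 2*f**2)
k(g) = 2 + 5*g (k(g) = -3 + (5 + 5*g) = 2 + 5*g)
q(a(l(0, -3)))/k(39) = ((3 - 1*2)*(1 + 2*(3 - 1*2)))/(2 + 5*39) = ((3 - 2)*(1 + 2*(3 - 2)))/(2 + 195) = (1*(1 + 2*1))/197 = (1*(1 + 2))*(1/197) = (1*3)*(1/197) = 3*(1/197) = 3/197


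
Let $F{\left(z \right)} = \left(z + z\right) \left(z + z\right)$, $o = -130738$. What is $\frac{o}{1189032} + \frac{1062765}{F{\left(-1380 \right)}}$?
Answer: $\frac{743755013}{25159917120} \approx 0.029561$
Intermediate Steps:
$F{\left(z \right)} = 4 z^{2}$ ($F{\left(z \right)} = 2 z 2 z = 4 z^{2}$)
$\frac{o}{1189032} + \frac{1062765}{F{\left(-1380 \right)}} = - \frac{130738}{1189032} + \frac{1062765}{4 \left(-1380\right)^{2}} = \left(-130738\right) \frac{1}{1189032} + \frac{1062765}{4 \cdot 1904400} = - \frac{65369}{594516} + \frac{1062765}{7617600} = - \frac{65369}{594516} + 1062765 \cdot \frac{1}{7617600} = - \frac{65369}{594516} + \frac{23617}{169280} = \frac{743755013}{25159917120}$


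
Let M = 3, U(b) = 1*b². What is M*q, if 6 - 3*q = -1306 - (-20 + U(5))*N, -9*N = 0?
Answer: 1312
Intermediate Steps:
N = 0 (N = -⅑*0 = 0)
U(b) = b²
q = 1312/3 (q = 2 - (-1306 - (-20 + 5²)*0)/3 = 2 - (-1306 - (-20 + 25)*0)/3 = 2 - (-1306 - 5*0)/3 = 2 - (-1306 - 1*0)/3 = 2 - (-1306 + 0)/3 = 2 - ⅓*(-1306) = 2 + 1306/3 = 1312/3 ≈ 437.33)
M*q = 3*(1312/3) = 1312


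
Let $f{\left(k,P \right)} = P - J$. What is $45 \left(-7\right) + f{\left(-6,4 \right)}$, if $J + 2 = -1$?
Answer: $-308$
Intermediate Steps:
$J = -3$ ($J = -2 - 1 = -3$)
$f{\left(k,P \right)} = 3 + P$ ($f{\left(k,P \right)} = P - -3 = P + 3 = 3 + P$)
$45 \left(-7\right) + f{\left(-6,4 \right)} = 45 \left(-7\right) + \left(3 + 4\right) = -315 + 7 = -308$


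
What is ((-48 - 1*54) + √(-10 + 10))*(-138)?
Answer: 14076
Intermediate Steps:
((-48 - 1*54) + √(-10 + 10))*(-138) = ((-48 - 54) + √0)*(-138) = (-102 + 0)*(-138) = -102*(-138) = 14076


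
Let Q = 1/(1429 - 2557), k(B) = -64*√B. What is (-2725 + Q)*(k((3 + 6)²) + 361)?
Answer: 660867215/1128 ≈ 5.8588e+5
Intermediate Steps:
Q = -1/1128 (Q = 1/(-1128) = -1/1128 ≈ -0.00088653)
(-2725 + Q)*(k((3 + 6)²) + 361) = (-2725 - 1/1128)*(-64*√((3 + 6)²) + 361) = -3073801*(-64*√(9²) + 361)/1128 = -3073801*(-64*√81 + 361)/1128 = -3073801*(-64*9 + 361)/1128 = -3073801*(-576 + 361)/1128 = -3073801/1128*(-215) = 660867215/1128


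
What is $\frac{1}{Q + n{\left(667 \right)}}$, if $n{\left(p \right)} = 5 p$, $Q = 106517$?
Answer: $\frac{1}{109852} \approx 9.1032 \cdot 10^{-6}$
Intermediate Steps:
$\frac{1}{Q + n{\left(667 \right)}} = \frac{1}{106517 + 5 \cdot 667} = \frac{1}{106517 + 3335} = \frac{1}{109852}$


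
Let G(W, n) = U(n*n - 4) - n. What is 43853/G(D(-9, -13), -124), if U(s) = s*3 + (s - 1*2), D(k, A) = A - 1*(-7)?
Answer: 43853/61610 ≈ 0.71178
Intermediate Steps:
D(k, A) = 7 + A (D(k, A) = A + 7 = 7 + A)
U(s) = -2 + 4*s (U(s) = 3*s + (s - 2) = 3*s + (-2 + s) = -2 + 4*s)
G(W, n) = -18 - n + 4*n² (G(W, n) = (-2 + 4*(n*n - 4)) - n = (-2 + 4*(n² - 4)) - n = (-2 + 4*(-4 + n²)) - n = (-2 + (-16 + 4*n²)) - n = (-18 + 4*n²) - n = -18 - n + 4*n²)
43853/G(D(-9, -13), -124) = 43853/(-18 - 1*(-124) + 4*(-124)²) = 43853/(-18 + 124 + 4*15376) = 43853/(-18 + 124 + 61504) = 43853/61610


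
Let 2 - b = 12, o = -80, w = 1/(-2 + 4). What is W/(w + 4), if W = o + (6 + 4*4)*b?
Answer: -200/3 ≈ -66.667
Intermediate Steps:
w = ½ (w = 1/2 = ½ ≈ 0.50000)
b = -10 (b = 2 - 1*12 = 2 - 12 = -10)
W = -300 (W = -80 + (6 + 4*4)*(-10) = -80 + (6 + 16)*(-10) = -80 + 22*(-10) = -80 - 220 = -300)
W/(w + 4) = -300/(½ + 4) = -300/(9/2) = (2/9)*(-300) = -200/3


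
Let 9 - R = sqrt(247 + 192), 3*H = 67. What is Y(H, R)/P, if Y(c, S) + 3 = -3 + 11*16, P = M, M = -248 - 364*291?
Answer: -85/53086 ≈ -0.0016012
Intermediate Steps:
H = 67/3 (H = (1/3)*67 = 67/3 ≈ 22.333)
R = 9 - sqrt(439) (R = 9 - sqrt(247 + 192) = 9 - sqrt(439) ≈ -11.952)
M = -106172 (M = -248 - 105924 = -106172)
P = -106172
Y(c, S) = 170 (Y(c, S) = -3 + (-3 + 11*16) = -3 + (-3 + 176) = -3 + 173 = 170)
Y(H, R)/P = 170/(-106172) = 170*(-1/106172) = -85/53086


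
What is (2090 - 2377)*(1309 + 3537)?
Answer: -1390802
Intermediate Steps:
(2090 - 2377)*(1309 + 3537) = -287*4846 = -1390802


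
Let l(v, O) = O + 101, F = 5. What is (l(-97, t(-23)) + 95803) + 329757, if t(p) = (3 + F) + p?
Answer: 425646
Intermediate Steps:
t(p) = 8 + p (t(p) = (3 + 5) + p = 8 + p)
l(v, O) = 101 + O
(l(-97, t(-23)) + 95803) + 329757 = ((101 + (8 - 23)) + 95803) + 329757 = ((101 - 15) + 95803) + 329757 = (86 + 95803) + 329757 = 95889 + 329757 = 425646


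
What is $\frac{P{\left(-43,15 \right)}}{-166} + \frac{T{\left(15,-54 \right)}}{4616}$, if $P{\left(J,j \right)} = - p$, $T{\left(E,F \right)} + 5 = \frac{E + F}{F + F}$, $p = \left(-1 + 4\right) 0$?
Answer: $- \frac{167}{166176} \approx -0.001005$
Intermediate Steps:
$p = 0$ ($p = 3 \cdot 0 = 0$)
$T{\left(E,F \right)} = -5 + \frac{E + F}{2 F}$ ($T{\left(E,F \right)} = -5 + \frac{E + F}{F + F} = -5 + \frac{E + F}{2 F}$)
$P{\left(J,j \right)} = 0$ ($P{\left(J,j \right)} = \left(-1\right) 0 = 0$)
$\frac{P{\left(-43,15 \right)}}{-166} + \frac{T{\left(15,-54 \right)}}{4616} = \frac{0}{-166} + \frac{\frac{1}{2} \frac{1}{-54} \left(15 - -486\right)}{4616} = 0 \left(- \frac{1}{166}\right) + \frac{1}{2} \left(- \frac{1}{54}\right) \left(15 + 486\right) \frac{1}{4616} = 0 + \frac{1}{2} \left(- \frac{1}{54}\right) 501 \cdot \frac{1}{4616} = 0 - \frac{167}{166176} = - \frac{167}{166176}$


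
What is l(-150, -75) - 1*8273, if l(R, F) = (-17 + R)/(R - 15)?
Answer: -1364878/165 ≈ -8272.0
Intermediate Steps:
l(R, F) = (-17 + R)/(-15 + R)
l(-150, -75) - 1*8273 = (-17 - 150)/(-15 - 150) - 1*8273 = -167/(-165) - 8273 = -1/165*(-167) - 8273 = 167/165 - 8273 = -1364878/165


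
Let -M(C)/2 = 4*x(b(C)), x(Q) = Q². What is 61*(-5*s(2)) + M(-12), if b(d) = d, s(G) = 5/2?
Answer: -3829/2 ≈ -1914.5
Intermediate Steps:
s(G) = 5/2 (s(G) = 5*(½) = 5/2)
M(C) = -8*C²
61*(-5*s(2)) + M(-12) = 61*(-5*5/2) - 8*(-12)² = 61*(-25/2) - 8*144 = -1525/2 - 1152 = -3829/2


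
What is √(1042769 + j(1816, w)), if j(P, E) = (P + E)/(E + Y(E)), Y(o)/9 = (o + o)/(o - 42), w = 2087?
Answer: 2*√4832504271555802511/4305481 ≈ 1021.2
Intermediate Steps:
Y(o) = 18*o/(-42 + o) (Y(o) = 9*((o + o)/(o - 42)) = 9*((2*o)/(-42 + o)) = 9*(2*o/(-42 + o)) = 18*o/(-42 + o))
j(P, E) = (E + P)/(E + 18*E/(-42 + E)) (j(P, E) = (P + E)/(E + 18*E/(-42 + E)) = (E + P)/(E + 18*E/(-42 + E)))
√(1042769 + j(1816, w)) = √(1042769 + (-42 + 2087)*(2087 + 1816)/(2087*(-24 + 2087))) = √(1042769 + (1/2087)*2045*3903/2063) = √(1042769 + (1/2087)*(1/2063)*2045*3903) = √(1042769 + 7981635/4305481) = √(4489630098524/4305481) = 2*√4832504271555802511/4305481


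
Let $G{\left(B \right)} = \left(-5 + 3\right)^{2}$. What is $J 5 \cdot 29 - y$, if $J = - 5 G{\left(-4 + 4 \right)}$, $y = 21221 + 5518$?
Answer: $-29639$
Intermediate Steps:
$y = 26739$
$G{\left(B \right)} = 4$ ($G{\left(B \right)} = \left(-2\right)^{2} = 4$)
$J = -20$ ($J = \left(-5\right) 4 = -20$)
$J 5 \cdot 29 - y = \left(-20\right) 5 \cdot 29 - 26739 = \left(-100\right) 29 - 26739 = -2900 - 26739 = -29639$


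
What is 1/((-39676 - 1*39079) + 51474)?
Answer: -1/27281 ≈ -3.6656e-5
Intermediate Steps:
1/((-39676 - 1*39079) + 51474) = 1/((-39676 - 39079) + 51474) = 1/(-78755 + 51474) = 1/(-27281) = -1/27281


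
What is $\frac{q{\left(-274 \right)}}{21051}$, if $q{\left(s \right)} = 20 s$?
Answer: $- \frac{5480}{21051} \approx -0.26032$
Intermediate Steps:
$\frac{q{\left(-274 \right)}}{21051} = \frac{20 \left(-274\right)}{21051} = \left(-5480\right) \frac{1}{21051} = - \frac{5480}{21051}$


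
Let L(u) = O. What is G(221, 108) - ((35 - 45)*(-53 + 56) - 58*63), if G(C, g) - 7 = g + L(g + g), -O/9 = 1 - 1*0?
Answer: 3790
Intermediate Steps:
O = -9 (O = -9*(1 - 1*0) = -9*(1 + 0) = -9*1 = -9)
L(u) = -9
G(C, g) = -2 + g (G(C, g) = 7 + (g - 9) = 7 + (-9 + g) = -2 + g)
G(221, 108) - ((35 - 45)*(-53 + 56) - 58*63) = (-2 + 108) - ((35 - 45)*(-53 + 56) - 58*63) = 106 - (-10*3 - 3654) = 106 - (-30 - 3654) = 106 - 1*(-3684) = 106 + 3684 = 3790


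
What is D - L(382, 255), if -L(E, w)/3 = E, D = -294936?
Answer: -293790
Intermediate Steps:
L(E, w) = -3*E
D - L(382, 255) = -294936 - (-3)*382 = -294936 - 1*(-1146) = -294936 + 1146 = -293790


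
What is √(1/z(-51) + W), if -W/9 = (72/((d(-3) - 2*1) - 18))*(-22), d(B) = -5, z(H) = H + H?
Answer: I*√148321974/510 ≈ 23.88*I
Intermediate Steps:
z(H) = 2*H
W = -14256/25 (W = -9*72/((-5 - 2*1) - 18)*(-22) = -9*72/((-5 - 2) - 18)*(-22) = -9*72/(-7 - 18)*(-22) = -9*72/(-25)*(-22) = -9*72*(-1/25)*(-22) = -(-648)*(-22)/25 = -9*1584/25 = -14256/25 ≈ -570.24)
√(1/z(-51) + W) = √(1/(2*(-51)) - 14256/25) = √(1/(-102) - 14256/25) = √(-1/102 - 14256/25) = √(-1454137/2550) = I*√148321974/510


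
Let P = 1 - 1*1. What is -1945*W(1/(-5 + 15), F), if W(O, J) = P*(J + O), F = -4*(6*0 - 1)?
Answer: 0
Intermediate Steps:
P = 0 (P = 1 - 1 = 0)
F = 4 (F = -4*(0 - 1) = -4*(-1) = 4)
W(O, J) = 0 (W(O, J) = 0*(J + O) = 0)
-1945*W(1/(-5 + 15), F) = -1945*0 = 0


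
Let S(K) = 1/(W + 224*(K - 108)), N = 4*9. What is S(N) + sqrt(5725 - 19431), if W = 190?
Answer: -1/15938 + I*sqrt(13706) ≈ -6.2743e-5 + 117.07*I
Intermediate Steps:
N = 36
S(K) = 1/(-24002 + 224*K) (S(K) = 1/(190 + 224*(K - 108)) = 1/(190 + 224*(-108 + K)) = 1/(190 + (-24192 + 224*K)) = 1/(-24002 + 224*K))
S(N) + sqrt(5725 - 19431) = 1/(2*(-12001 + 112*36)) + sqrt(5725 - 19431) = 1/(2*(-12001 + 4032)) + sqrt(-13706) = (1/2)/(-7969) + I*sqrt(13706) = (1/2)*(-1/7969) + I*sqrt(13706) = -1/15938 + I*sqrt(13706)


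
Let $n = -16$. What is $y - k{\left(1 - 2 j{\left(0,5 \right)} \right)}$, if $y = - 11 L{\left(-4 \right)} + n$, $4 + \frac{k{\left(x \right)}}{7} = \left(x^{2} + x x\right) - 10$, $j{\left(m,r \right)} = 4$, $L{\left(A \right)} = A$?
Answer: $-560$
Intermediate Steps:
$k{\left(x \right)} = -98 + 14 x^{2}$ ($k{\left(x \right)} = -28 + 7 \left(\left(x^{2} + x x\right) - 10\right) = -28 + 7 \left(\left(x^{2} + x^{2}\right) - 10\right) = -28 + 7 \left(2 x^{2} - 10\right) = -28 + 7 \left(-10 + 2 x^{2}\right) = -28 + \left(-70 + 14 x^{2}\right) = -98 + 14 x^{2}$)
$y = 28$ ($y = \left(-11\right) \left(-4\right) - 16 = 44 - 16 = 28$)
$y - k{\left(1 - 2 j{\left(0,5 \right)} \right)} = 28 - \left(-98 + 14 \left(1 - 8\right)^{2}\right) = 28 - \left(-98 + 14 \left(-7\right)^{2}\right) = 28 - \left(-98 + 14 \cdot 49\right) = 28 - \left(-98 + 686\right) = 28 - 588 = -560$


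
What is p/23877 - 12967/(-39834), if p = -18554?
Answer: -47718553/105679602 ≈ -0.45154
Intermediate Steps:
p/23877 - 12967/(-39834) = -18554/23877 - 12967/(-39834) = -18554*1/23877 - 12967*(-1/39834) = -18554/23877 + 12967/39834 = -47718553/105679602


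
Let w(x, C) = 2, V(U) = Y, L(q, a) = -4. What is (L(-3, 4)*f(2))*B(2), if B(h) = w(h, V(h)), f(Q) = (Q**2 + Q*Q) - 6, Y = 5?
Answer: -16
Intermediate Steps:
f(Q) = -6 + 2*Q**2 (f(Q) = (Q**2 + Q**2) - 6 = 2*Q**2 - 6 = -6 + 2*Q**2)
V(U) = 5
B(h) = 2
(L(-3, 4)*f(2))*B(2) = -4*(-6 + 2*2**2)*2 = -4*(-6 + 2*4)*2 = -4*(-6 + 8)*2 = -4*2*2 = -8*2 = -16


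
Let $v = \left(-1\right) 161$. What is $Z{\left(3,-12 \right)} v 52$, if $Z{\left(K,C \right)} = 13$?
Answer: $-108836$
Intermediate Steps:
$v = -161$
$Z{\left(3,-12 \right)} v 52 = 13 \left(-161\right) 52 = \left(-2093\right) 52 = -108836$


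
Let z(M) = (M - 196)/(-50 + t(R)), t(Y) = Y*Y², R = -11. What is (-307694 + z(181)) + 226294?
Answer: -112413385/1381 ≈ -81400.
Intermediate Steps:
t(Y) = Y³
z(M) = 196/1381 - M/1381 (z(M) = (M - 196)/(-50 + (-11)³) = (-196 + M)/(-50 - 1331) = (-196 + M)/(-1381) = (-196 + M)*(-1/1381) = 196/1381 - M/1381)
(-307694 + z(181)) + 226294 = (-307694 + (196/1381 - 1/1381*181)) + 226294 = (-307694 + (196/1381 - 181/1381)) + 226294 = (-307694 + 15/1381) + 226294 = -424925399/1381 + 226294 = -112413385/1381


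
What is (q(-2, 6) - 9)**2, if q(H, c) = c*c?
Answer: 729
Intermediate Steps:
q(H, c) = c**2
(q(-2, 6) - 9)**2 = (6**2 - 9)**2 = (36 - 9)**2 = 27**2 = 729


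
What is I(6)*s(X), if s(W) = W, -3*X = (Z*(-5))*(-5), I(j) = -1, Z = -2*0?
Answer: 0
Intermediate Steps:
Z = 0
X = 0 (X = -0*(-5)*(-5)/3 = -0*(-5) = -1/3*0 = 0)
I(6)*s(X) = -1*0 = 0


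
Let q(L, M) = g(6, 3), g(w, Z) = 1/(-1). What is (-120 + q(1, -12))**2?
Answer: 14641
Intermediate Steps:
g(w, Z) = -1
q(L, M) = -1
(-120 + q(1, -12))**2 = (-120 - 1)**2 = (-121)**2 = 14641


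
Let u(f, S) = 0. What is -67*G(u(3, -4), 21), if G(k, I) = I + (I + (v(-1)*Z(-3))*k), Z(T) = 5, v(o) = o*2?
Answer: -2814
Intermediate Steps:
v(o) = 2*o
G(k, I) = -10*k + 2*I (G(k, I) = I + (I + ((2*(-1))*5)*k) = I + (I + (-2*5)*k) = I + (I - 10*k) = -10*k + 2*I)
-67*G(u(3, -4), 21) = -67*(-10*0 + 2*21) = -67*(0 + 42) = -67*42 = -2814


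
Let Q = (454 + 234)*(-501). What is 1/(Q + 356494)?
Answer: 1/11806 ≈ 8.4703e-5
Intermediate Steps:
Q = -344688 (Q = 688*(-501) = -344688)
1/(Q + 356494) = 1/(-344688 + 356494) = 1/11806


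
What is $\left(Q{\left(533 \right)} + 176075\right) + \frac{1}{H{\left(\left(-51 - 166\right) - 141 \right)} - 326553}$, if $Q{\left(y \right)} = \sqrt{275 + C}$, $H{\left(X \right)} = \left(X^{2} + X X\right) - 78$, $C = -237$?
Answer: $\frac{12378600724}{70303} + \sqrt{38} \approx 1.7608 \cdot 10^{5}$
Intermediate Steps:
$H{\left(X \right)} = -78 + 2 X^{2}$ ($H{\left(X \right)} = \left(X^{2} + X^{2}\right) - 78 = 2 X^{2} - 78 = -78 + 2 X^{2}$)
$Q{\left(y \right)} = \sqrt{38}$ ($Q{\left(y \right)} = \sqrt{275 - 237} = \sqrt{38}$)
$\left(Q{\left(533 \right)} + 176075\right) + \frac{1}{H{\left(\left(-51 - 166\right) - 141 \right)} - 326553} = \left(\sqrt{38} + 176075\right) + \frac{1}{\left(-78 + 2 \left(\left(-51 - 166\right) - 141\right)^{2}\right) - 326553} = \left(176075 + \sqrt{38}\right) + \frac{1}{\left(-78 + 2 \left(-217 - 141\right)^{2}\right) - 326553} = \left(176075 + \sqrt{38}\right) + \frac{1}{\left(-78 + 2 \left(-358\right)^{2}\right) - 326553} = \left(176075 + \sqrt{38}\right) + \frac{1}{\left(-78 + 2 \cdot 128164\right) - 326553} = \left(176075 + \sqrt{38}\right) + \frac{1}{\left(-78 + 256328\right) - 326553} = \left(176075 + \sqrt{38}\right) + \frac{1}{256250 - 326553} = \left(176075 + \sqrt{38}\right) + \frac{1}{-70303} = \left(176075 + \sqrt{38}\right) - \frac{1}{70303} = \frac{12378600724}{70303} + \sqrt{38}$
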